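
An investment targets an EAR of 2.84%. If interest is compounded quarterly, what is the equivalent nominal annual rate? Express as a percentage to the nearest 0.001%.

(1 + r/4)^4 − 1 = 0.0284, so 1 + r/4 = 1.0284^(1/4).
r/4 = 0.007026, so r = 0.028102 = 2.810%.

2.810%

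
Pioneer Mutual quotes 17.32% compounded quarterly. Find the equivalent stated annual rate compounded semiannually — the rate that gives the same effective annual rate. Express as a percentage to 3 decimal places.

17.695%

EAR = (1 + 0.1732/4)^4 − 1 = 0.184778.
Solve (1 + r/2)^2 = 1.184778: r/2 = 1.184778^(1/2) − 1 = 0.088475, so r = 0.176950 = 17.695%.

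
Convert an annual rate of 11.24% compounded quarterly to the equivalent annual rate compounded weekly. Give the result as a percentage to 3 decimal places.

EAR = (1 + 0.1124/4)^4 − 1 = 0.117227.
Solve (1 + r/52)^52 = 1.117227: r/52 = 1.117227^(1/52) − 1 = 0.002134, so r = 0.110968 = 11.097%.

11.097%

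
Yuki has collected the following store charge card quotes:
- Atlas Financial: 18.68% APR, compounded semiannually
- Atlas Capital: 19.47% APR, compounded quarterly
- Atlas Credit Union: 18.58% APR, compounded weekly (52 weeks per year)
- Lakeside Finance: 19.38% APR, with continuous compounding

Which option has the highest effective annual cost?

Atlas Financial: (1 + 0.1868/2)^2 − 1 = 19.552%
Atlas Capital: (1 + 0.1947/4)^4 − 1 = 20.938%
Atlas Credit Union: (1 + 0.1858/52)^52 − 1 = 20.378%
Lakeside Finance: e^0.1938 − 1 = 21.385%
The highest effective annual rate is Lakeside Finance at 21.385%.

Lakeside Finance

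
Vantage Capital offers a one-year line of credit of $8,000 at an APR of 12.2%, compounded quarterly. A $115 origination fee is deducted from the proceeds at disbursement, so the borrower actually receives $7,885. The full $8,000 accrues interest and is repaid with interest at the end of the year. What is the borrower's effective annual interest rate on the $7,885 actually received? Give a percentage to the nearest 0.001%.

14.414%

Amount owed after one year: 8,000 × (1 + 0.122/4)^4 = 8,000 × 1.127696 = $9,021.57.
Effective rate on net proceeds: 9,021.57 / 7,885 − 1 = 0.144143 = 14.414%.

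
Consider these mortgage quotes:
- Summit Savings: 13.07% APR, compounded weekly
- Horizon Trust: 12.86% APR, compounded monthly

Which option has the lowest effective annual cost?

Horizon Trust

Summit Savings: (1 + 0.1307/52)^52 − 1 = 13.944%
Horizon Trust: (1 + 0.1286/12)^12 − 1 = 13.646%
The lowest effective annual rate is Horizon Trust at 13.646%.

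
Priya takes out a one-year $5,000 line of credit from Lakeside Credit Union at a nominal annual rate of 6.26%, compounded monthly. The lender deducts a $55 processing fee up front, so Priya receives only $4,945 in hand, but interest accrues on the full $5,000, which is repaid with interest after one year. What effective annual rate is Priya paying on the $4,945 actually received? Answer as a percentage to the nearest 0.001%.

Amount owed after one year: 5,000 × (1 + 0.0626/12)^12 = 5,000 × 1.064428 = $5,322.14.
Effective rate on net proceeds: 5,322.14 / 4,945 − 1 = 0.076267 = 7.627%.

7.627%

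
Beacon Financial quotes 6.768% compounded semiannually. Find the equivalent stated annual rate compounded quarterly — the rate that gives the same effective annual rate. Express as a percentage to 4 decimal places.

EAR = (1 + 0.06768/2)^2 − 1 = 0.068825.
Solve (1 + r/4)^4 = 1.068825: r/4 = 1.068825^(1/4) − 1 = 0.016779, so r = 0.067117 = 6.7117%.

6.7117%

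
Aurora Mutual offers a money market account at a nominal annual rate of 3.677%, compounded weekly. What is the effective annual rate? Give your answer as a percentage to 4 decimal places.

3.7441%

EAR = (1 + 0.03677/52)^52 − 1.
= 1.037441 − 1 = 3.7441%.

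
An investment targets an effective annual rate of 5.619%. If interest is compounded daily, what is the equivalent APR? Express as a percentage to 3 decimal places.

(1 + r/365)^365 − 1 = 0.05619, so 1 + r/365 = 1.05619^(1/365).
r/365 = 0.000150, so r = 0.054672 = 5.467%.

5.467%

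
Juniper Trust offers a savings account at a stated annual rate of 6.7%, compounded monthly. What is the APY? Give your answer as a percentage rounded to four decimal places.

EAR = (1 + 0.067/12)^12 − 1.
= 1.069096 − 1 = 6.9096%.

6.9096%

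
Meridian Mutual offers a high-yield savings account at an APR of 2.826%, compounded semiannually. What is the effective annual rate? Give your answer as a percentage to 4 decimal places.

2.8460%

EAR = (1 + 0.02826/2)^2 − 1.
= (1 + 0.014130)^2 − 1 = 1.028460 − 1 = 2.8460%.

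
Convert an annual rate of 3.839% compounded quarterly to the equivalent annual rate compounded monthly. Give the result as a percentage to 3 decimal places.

3.827%

EAR = (1 + 0.03839/4)^4 − 1 = 0.038946.
Solve (1 + r/12)^12 = 1.038946: r/12 = 1.038946^(1/12) − 1 = 0.003189, so r = 0.038268 = 3.827%.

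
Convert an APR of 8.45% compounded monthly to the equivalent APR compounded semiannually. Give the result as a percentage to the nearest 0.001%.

8.600%

EAR = (1 + 0.0845/12)^12 − 1 = 0.087851.
Solve (1 + r/2)^2 = 1.087851: r/2 = 1.087851^(1/2) − 1 = 0.043001, so r = 0.086002 = 8.600%.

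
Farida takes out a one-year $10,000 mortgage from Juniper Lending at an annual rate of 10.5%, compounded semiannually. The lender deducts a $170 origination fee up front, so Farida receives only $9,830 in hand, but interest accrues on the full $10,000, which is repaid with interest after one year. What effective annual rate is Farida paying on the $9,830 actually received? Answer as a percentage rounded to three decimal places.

Amount owed after one year: 10,000 × (1 + 0.105/2)^2 = 10,000 × 1.107756 = $11,077.56.
Effective rate on net proceeds: 11,077.56 / 9,830 − 1 = 0.126914 = 12.691%.

12.691%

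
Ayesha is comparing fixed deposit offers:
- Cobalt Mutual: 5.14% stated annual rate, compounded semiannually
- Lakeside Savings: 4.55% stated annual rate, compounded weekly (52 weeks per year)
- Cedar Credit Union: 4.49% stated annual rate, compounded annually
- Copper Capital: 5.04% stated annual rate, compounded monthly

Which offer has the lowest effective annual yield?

Cedar Credit Union

Cobalt Mutual: (1 + 0.0514/2)^2 − 1 = 5.206%
Lakeside Savings: (1 + 0.0455/52)^52 − 1 = 4.653%
Cedar Credit Union: compounded annually, EAR = 4.490%
Copper Capital: (1 + 0.0504/12)^12 − 1 = 5.158%
The lowest effective annual rate is Cedar Credit Union at 4.490%.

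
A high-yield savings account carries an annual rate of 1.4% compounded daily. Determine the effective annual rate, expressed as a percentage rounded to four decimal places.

EAR = (1 + 0.014/365)^365 − 1.
= 1.014098 − 1 = 1.4098%.

1.4098%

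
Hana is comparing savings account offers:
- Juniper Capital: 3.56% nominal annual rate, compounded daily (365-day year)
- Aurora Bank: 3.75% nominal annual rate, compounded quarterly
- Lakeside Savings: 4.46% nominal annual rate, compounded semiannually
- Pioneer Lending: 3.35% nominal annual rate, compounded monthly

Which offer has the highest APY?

Lakeside Savings

Juniper Capital: (1 + 0.0356/365)^365 − 1 = 3.624%
Aurora Bank: (1 + 0.0375/4)^4 − 1 = 3.803%
Lakeside Savings: (1 + 0.0446/2)^2 − 1 = 4.510%
Pioneer Lending: (1 + 0.0335/12)^12 − 1 = 3.402%
The highest effective annual rate is Lakeside Savings at 4.510%.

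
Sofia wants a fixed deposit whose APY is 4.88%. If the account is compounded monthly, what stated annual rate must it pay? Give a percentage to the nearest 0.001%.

4.774%

(1 + r/12)^12 − 1 = 0.0488, so 1 + r/12 = 1.0488^(1/12).
r/12 = 0.003978, so r = 0.047741 = 4.774%.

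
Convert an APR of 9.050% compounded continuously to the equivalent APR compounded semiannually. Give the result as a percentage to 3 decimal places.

9.258%

EAR under continuous compounding: e^0.09050 − 1 = 0.094722.
Solve (1 + r/2)^2 = 1.094722: r/2 = 1.094722^(1/2) − 1 = 0.046289, so r = 0.092579 = 9.258%.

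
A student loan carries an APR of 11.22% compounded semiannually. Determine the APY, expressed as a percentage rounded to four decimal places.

EAR = (1 + 0.1122/2)^2 − 1.
= (1 + 0.056100)^2 − 1 = 1.115347 − 1 = 11.5347%.

11.5347%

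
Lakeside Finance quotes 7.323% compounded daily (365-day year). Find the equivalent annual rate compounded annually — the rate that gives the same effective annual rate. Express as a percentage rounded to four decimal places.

EAR = (1 + 0.07323/365)^365 − 1 = 0.075970.
Compounded annually, the equivalent nominal rate is the EAR itself: 7.5970%.

7.5970%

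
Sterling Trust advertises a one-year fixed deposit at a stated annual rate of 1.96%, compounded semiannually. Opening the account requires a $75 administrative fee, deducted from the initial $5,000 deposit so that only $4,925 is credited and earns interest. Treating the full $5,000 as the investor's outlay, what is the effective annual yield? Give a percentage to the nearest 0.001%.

Value after one year: 4,925 × (1 + 0.0196/2)^2 = 4,925 × 1.019696 = $5,022.00.
Effective yield on the $5,000 outlay: 5,022.00 / 5,000 − 1 = 0.004401 = 0.440%.

0.440%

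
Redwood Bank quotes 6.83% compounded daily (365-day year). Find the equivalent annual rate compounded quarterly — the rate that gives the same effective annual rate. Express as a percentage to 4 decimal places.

6.8880%

EAR = (1 + 0.0683/365)^365 − 1 = 0.070680.
Solve (1 + r/4)^4 = 1.070680: r/4 = 1.070680^(1/4) − 1 = 0.017220, so r = 0.068880 = 6.8880%.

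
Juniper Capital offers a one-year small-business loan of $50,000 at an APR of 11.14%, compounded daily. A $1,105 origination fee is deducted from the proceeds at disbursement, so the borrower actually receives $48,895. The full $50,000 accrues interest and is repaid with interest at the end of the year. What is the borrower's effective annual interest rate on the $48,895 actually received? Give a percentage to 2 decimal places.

14.31%

Amount owed after one year: 50,000 × (1 + 0.1114/365)^365 = 50,000 × 1.117823 = $55,891.15.
Effective rate on net proceeds: 55,891.15 / 48,895 − 1 = 0.143085 = 14.31%.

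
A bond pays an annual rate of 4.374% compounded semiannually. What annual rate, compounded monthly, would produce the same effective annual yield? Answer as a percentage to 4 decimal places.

EAR = (1 + 0.04374/2)^2 − 1 = 0.044218.
Solve (1 + r/12)^12 = 1.044218: r/12 = 1.044218^(1/12) − 1 = 0.003612, so r = 0.043347 = 4.3347%.

4.3347%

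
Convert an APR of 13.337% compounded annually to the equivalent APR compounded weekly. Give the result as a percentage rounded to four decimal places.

Compounded annually, EAR = nominal = 0.133370.
Solve (1 + r/52)^52 = 1.133370: r/52 = 1.133370^(1/52) − 1 = 0.002411, so r = 0.125346 = 12.5346%.

12.5346%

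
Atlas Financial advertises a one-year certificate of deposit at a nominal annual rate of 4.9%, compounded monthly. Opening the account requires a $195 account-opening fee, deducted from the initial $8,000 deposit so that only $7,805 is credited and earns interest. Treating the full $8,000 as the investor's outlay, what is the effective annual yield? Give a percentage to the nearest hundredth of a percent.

2.45%

Value after one year: 7,805 × (1 + 0.049/12)^12 = 7,805 × 1.050116 = $8,196.15.
Effective yield on the $8,000 outlay: 8,196.15 / 8,000 − 1 = 0.024519 = 2.45%.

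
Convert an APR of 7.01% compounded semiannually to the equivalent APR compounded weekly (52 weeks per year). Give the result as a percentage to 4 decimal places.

EAR = (1 + 0.0701/2)^2 − 1 = 0.071329.
Solve (1 + r/52)^52 = 1.071329: r/52 = 1.071329^(1/52) − 1 = 0.001326, so r = 0.068945 = 6.8945%.

6.8945%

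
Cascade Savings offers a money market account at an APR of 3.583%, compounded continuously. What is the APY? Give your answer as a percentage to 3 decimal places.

With continuous compounding, EAR = e^0.03583 − 1.
e^0.03583 = 1.036480, so EAR = 0.036480 = 3.648%.

3.648%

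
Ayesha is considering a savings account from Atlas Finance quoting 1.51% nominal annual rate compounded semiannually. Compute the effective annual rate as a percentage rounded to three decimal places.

EAR = (1 + 0.0151/2)^2 − 1.
= (1 + 0.007550)^2 − 1 = 1.015157 − 1 = 1.516%.

1.516%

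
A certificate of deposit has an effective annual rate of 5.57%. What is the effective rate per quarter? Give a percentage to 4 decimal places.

The per-quarter rate i satisfies (1 + i)^4 = 1 + 0.0557.
i = 1.0557^(1/4) − 1 = 0.0136432 = 1.3643%.

1.3643%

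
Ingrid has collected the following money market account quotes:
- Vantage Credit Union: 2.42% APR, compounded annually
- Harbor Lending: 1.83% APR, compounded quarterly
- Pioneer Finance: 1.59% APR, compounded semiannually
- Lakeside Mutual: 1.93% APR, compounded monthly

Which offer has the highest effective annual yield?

Vantage Credit Union

Vantage Credit Union: compounded annually, EAR = 2.420%
Harbor Lending: (1 + 0.0183/4)^4 − 1 = 1.843%
Pioneer Finance: (1 + 0.0159/2)^2 − 1 = 1.596%
Lakeside Mutual: (1 + 0.0193/12)^12 − 1 = 1.947%
The highest effective annual rate is Vantage Credit Union at 2.420%.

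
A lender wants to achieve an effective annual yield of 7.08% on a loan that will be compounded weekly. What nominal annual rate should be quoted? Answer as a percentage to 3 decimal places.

(1 + r/52)^52 − 1 = 0.0708, so 1 + r/52 = 1.0708^(1/52).
r/52 = 0.001316, so r = 0.068451 = 6.845%.

6.845%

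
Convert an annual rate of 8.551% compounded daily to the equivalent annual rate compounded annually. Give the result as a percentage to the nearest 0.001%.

EAR = (1 + 0.08551/365)^365 − 1 = 0.089262.
Compounded annually, the equivalent nominal rate is the EAR itself: 8.926%.

8.926%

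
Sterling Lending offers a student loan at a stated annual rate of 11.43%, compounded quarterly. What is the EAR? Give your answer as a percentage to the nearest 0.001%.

11.929%

EAR = (1 + 0.1143/4)^4 − 1.
= 1.119293 − 1 = 11.929%.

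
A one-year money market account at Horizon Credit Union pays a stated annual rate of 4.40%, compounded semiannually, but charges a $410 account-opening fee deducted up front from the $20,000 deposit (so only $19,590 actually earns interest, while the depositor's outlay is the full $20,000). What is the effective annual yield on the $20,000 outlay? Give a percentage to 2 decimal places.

2.31%

Value after one year: 19,590 × (1 + 0.0440/2)^2 = 19,590 × 1.044484 = $20,461.44.
Effective yield on the $20,000 outlay: 20,461.44 / 20,000 − 1 = 0.023072 = 2.31%.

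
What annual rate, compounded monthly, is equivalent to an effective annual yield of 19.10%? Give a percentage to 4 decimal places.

(1 + r/12)^12 − 1 = 0.1910, so 1 + r/12 = 1.1910^(1/12).
r/12 = 0.014673, so r = 0.176073 = 17.6073%.

17.6073%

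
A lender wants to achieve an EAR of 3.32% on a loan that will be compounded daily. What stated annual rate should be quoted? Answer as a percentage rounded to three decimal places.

3.266%

(1 + r/365)^365 − 1 = 0.0332, so 1 + r/365 = 1.0332^(1/365).
r/365 = 0.000089, so r = 0.032662 = 3.266%.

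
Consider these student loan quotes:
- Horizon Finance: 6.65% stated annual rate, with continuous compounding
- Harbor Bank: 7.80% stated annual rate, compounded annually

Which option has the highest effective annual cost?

Harbor Bank

Horizon Finance: e^0.0665 − 1 = 6.876%
Harbor Bank: compounded annually, EAR = 7.800%
The highest effective annual rate is Harbor Bank at 7.800%.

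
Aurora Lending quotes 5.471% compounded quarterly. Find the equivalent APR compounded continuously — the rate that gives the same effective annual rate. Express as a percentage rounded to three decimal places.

5.434%

EAR = (1 + 0.05471/4)^4 − 1 = 0.055843.
Equivalent continuous rate: r = ln(1 + 0.055843) = 0.054339 = 5.434%.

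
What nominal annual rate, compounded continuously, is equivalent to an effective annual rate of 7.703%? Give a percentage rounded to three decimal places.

Continuous: nominal r satisfies e^r − 1 = 0.07703.
r = ln(1 + 0.07703) = ln(1.07703) = 0.074207 = 7.421%.

7.421%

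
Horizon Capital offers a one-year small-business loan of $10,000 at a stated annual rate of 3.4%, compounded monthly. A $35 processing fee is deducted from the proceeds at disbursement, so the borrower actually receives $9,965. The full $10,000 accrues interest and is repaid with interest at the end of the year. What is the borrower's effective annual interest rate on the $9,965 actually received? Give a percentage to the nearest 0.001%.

3.817%

Amount owed after one year: 10,000 × (1 + 0.034/12)^12 = 10,000 × 1.034535 = $10,345.35.
Effective rate on net proceeds: 10,345.35 / 9,965 − 1 = 0.038168 = 3.817%.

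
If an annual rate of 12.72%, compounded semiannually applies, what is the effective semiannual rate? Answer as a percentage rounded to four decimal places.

With a nominal annual rate compounded semiannually, the periodic rate is the nominal rate divided by 2.
i = 0.1272 / 2 = 0.0636000 = 6.3600%.

6.3600%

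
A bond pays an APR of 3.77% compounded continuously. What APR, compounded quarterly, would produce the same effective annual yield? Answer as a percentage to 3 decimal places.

EAR under continuous compounding: e^0.0377 − 1 = 0.038420.
Solve (1 + r/4)^4 = 1.038420: r/4 = 1.038420^(1/4) − 1 = 0.009470, so r = 0.037878 = 3.788%.

3.788%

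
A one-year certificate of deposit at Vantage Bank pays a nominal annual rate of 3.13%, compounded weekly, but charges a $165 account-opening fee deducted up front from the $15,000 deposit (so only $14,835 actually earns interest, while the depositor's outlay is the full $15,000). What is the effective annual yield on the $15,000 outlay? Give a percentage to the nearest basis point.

2.04%

Value after one year: 14,835 × (1 + 0.0313/52)^52 = 14,835 × 1.031785 = $15,306.53.
Effective yield on the $15,000 outlay: 15,306.53 / 15,000 − 1 = 0.020436 = 2.04%.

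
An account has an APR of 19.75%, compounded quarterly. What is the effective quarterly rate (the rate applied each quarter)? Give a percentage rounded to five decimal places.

With a nominal annual rate compounded quarterly, the periodic rate is the nominal rate divided by 4.
i = 0.1975 / 4 = 0.0493750 = 4.93750%.

4.93750%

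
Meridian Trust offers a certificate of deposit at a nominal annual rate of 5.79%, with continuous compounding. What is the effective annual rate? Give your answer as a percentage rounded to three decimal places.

With continuous compounding, EAR = e^0.0579 − 1.
e^0.0579 = 1.059609, so EAR = 0.059609 = 5.961%.

5.961%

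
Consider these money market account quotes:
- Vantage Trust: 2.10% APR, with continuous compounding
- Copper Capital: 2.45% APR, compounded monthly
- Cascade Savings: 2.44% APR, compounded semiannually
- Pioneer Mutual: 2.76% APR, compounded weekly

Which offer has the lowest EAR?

Vantage Trust: e^0.0210 − 1 = 2.122%
Copper Capital: (1 + 0.0245/12)^12 − 1 = 2.478%
Cascade Savings: (1 + 0.0244/2)^2 − 1 = 2.455%
Pioneer Mutual: (1 + 0.0276/52)^52 − 1 = 2.798%
The lowest effective annual rate is Vantage Trust at 2.122%.

Vantage Trust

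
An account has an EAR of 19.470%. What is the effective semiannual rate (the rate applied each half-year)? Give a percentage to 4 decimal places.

9.3023%

The per-half-year rate i satisfies (1 + i)^2 = 1 + 0.19470.
i = 1.19470^(1/2) − 1 = 0.0930233 = 9.3023%.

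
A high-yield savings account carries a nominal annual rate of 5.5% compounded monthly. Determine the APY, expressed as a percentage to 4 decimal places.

5.6408%

EAR = (1 + 0.055/12)^12 − 1.
= (1 + 0.004583)^12 − 1 = 1.056408 − 1 = 5.6408%.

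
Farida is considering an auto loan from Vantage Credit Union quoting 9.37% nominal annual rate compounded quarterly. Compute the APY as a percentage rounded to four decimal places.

EAR = (1 + 0.0937/4)^4 − 1.
= 1.097044 − 1 = 9.7044%.

9.7044%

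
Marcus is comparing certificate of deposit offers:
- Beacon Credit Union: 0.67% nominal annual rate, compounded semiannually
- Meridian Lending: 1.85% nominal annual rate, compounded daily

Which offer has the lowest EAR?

Beacon Credit Union: (1 + 0.0067/2)^2 − 1 = 0.671%
Meridian Lending: (1 + 0.0185/365)^365 − 1 = 1.867%
The lowest effective annual rate is Beacon Credit Union at 0.671%.

Beacon Credit Union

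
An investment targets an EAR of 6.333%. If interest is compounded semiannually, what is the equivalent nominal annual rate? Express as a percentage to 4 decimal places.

6.2358%

(1 + r/2)^2 − 1 = 0.06333, so 1 + r/2 = 1.06333^(1/2).
r/2 = 0.031179, so r = 0.062358 = 6.2358%.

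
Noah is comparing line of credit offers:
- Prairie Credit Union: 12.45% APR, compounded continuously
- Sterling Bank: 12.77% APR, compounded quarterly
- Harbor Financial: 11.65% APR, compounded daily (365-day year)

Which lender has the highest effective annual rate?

Sterling Bank

Prairie Credit Union: e^0.1245 − 1 = 13.258%
Sterling Bank: (1 + 0.1277/4)^4 − 1 = 13.395%
Harbor Financial: (1 + 0.1165/365)^365 − 1 = 12.354%
The highest effective annual rate is Sterling Bank at 13.395%.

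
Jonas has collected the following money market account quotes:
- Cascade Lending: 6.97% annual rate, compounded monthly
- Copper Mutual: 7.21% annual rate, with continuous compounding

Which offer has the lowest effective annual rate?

Cascade Lending

Cascade Lending: (1 + 0.0697/12)^12 − 1 = 7.197%
Copper Mutual: e^0.0721 − 1 = 7.476%
The lowest effective annual rate is Cascade Lending at 7.197%.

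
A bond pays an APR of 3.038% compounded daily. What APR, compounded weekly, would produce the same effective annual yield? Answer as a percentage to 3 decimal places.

3.039%

EAR = (1 + 0.03038/365)^365 − 1 = 0.030845.
Solve (1 + r/52)^52 = 1.030845: r/52 = 1.030845^(1/52) − 1 = 0.000584, so r = 0.030388 = 3.039%.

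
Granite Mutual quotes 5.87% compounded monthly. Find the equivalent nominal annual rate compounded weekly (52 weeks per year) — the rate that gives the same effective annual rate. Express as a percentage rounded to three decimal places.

5.859%

EAR = (1 + 0.0587/12)^12 − 1 = 0.060305.
Solve (1 + r/52)^52 = 1.060305: r/52 = 1.060305^(1/52) − 1 = 0.001127, so r = 0.058590 = 5.859%.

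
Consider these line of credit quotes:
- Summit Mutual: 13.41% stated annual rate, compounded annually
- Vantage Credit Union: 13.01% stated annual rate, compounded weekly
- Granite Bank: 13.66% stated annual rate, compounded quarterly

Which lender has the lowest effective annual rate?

Summit Mutual

Summit Mutual: compounded annually, EAR = 13.410%
Vantage Credit Union: (1 + 0.1301/52)^52 − 1 = 13.876%
Granite Bank: (1 + 0.1366/4)^4 − 1 = 14.376%
The lowest effective annual rate is Summit Mutual at 13.410%.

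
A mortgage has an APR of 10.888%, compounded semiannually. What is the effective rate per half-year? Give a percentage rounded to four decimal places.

5.4440%

With a nominal annual rate compounded semiannually, the periodic rate is the nominal rate divided by 2.
i = 0.10888 / 2 = 0.0544400 = 5.4440%.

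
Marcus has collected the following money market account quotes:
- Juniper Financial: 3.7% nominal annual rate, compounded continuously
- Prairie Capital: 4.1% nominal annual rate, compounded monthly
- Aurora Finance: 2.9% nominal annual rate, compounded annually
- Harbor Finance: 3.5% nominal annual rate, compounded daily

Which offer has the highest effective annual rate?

Prairie Capital

Juniper Financial: e^0.037 − 1 = 3.769%
Prairie Capital: (1 + 0.041/12)^12 − 1 = 4.178%
Aurora Finance: compounded annually, EAR = 2.900%
Harbor Finance: (1 + 0.035/365)^365 − 1 = 3.562%
The highest effective annual rate is Prairie Capital at 4.178%.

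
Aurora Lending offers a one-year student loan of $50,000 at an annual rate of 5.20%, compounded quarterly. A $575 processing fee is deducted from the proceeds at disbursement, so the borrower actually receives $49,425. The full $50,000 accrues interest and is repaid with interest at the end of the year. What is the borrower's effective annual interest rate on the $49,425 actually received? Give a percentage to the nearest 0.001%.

Amount owed after one year: 50,000 × (1 + 0.0520/4)^4 = 50,000 × 1.053023 = $52,651.14.
Effective rate on net proceeds: 52,651.14 / 49,425 − 1 = 0.065273 = 6.527%.

6.527%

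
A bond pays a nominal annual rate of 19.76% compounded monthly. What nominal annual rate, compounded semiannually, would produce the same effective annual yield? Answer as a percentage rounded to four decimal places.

20.5915%

EAR = (1 + 0.1976/12)^12 − 1 = 0.216516.
Solve (1 + r/2)^2 = 1.216516: r/2 = 1.216516^(1/2) − 1 = 0.102958, so r = 0.205915 = 20.5915%.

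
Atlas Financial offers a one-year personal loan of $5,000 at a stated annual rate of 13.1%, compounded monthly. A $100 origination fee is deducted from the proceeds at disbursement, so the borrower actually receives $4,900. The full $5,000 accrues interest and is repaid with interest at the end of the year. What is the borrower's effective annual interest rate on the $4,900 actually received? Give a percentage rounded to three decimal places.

Amount owed after one year: 5,000 × (1 + 0.131/12)^12 = 5,000 × 1.139159 = $5,695.79.
Effective rate on net proceeds: 5,695.79 / 4,900 − 1 = 0.162407 = 16.241%.

16.241%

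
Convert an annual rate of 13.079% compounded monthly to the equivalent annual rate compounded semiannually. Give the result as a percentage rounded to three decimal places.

13.441%

EAR = (1 + 0.13079/12)^12 − 1 = 0.138922.
Solve (1 + r/2)^2 = 1.138922: r/2 = 1.138922^(1/2) − 1 = 0.067203, so r = 0.134406 = 13.441%.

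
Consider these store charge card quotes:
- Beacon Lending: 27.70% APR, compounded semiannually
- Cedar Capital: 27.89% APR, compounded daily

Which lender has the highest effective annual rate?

Cedar Capital

Beacon Lending: (1 + 0.2770/2)^2 − 1 = 29.618%
Cedar Capital: (1 + 0.2789/365)^365 − 1 = 32.153%
The highest effective annual rate is Cedar Capital at 32.153%.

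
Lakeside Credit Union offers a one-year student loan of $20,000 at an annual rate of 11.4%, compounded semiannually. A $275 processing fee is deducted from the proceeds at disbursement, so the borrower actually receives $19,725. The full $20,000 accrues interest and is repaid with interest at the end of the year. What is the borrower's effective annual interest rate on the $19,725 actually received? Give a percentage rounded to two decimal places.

13.28%

Amount owed after one year: 20,000 × (1 + 0.114/2)^2 = 20,000 × 1.117249 = $22,344.98.
Effective rate on net proceeds: 22,344.98 / 19,725 − 1 = 0.132825 = 13.28%.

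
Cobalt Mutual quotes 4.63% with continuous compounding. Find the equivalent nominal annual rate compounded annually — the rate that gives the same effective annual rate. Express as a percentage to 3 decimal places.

4.739%

EAR under continuous compounding: e^0.0463 − 1 = 0.047389.
Compounded annually, the equivalent nominal rate is the EAR itself: 4.739%.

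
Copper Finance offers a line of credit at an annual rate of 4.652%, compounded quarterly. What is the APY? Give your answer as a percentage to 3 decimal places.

4.734%

EAR = (1 + 0.04652/4)^4 − 1.
= 1.047338 − 1 = 4.734%.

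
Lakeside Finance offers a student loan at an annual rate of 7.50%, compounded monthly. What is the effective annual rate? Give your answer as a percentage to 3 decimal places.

7.763%

EAR = (1 + 0.0750/12)^12 − 1.
= 1.077633 − 1 = 7.763%.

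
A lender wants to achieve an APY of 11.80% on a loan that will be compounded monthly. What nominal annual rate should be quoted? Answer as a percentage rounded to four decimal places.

(1 + r/12)^12 − 1 = 0.1180, so 1 + r/12 = 1.1180^(1/12).
r/12 = 0.009338, so r = 0.112061 = 11.2061%.

11.2061%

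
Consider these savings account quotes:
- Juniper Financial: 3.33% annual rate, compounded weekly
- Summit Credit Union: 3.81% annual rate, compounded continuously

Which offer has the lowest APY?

Juniper Financial: (1 + 0.0333/52)^52 − 1 = 3.385%
Summit Credit Union: e^0.0381 − 1 = 3.884%
The lowest effective annual rate is Juniper Financial at 3.385%.

Juniper Financial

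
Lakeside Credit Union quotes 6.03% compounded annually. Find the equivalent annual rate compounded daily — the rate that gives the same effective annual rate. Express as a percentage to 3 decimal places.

5.856%

Compounded annually, EAR = nominal = 0.060300.
Solve (1 + r/365)^365 = 1.060300: r/365 = 1.060300^(1/365) − 1 = 0.000160, so r = 0.058557 = 5.856%.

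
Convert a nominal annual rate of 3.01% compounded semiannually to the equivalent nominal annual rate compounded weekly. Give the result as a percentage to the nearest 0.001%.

2.988%

EAR = (1 + 0.0301/2)^2 − 1 = 0.030327.
Solve (1 + r/52)^52 = 1.030327: r/52 = 1.030327^(1/52) − 1 = 0.000575, so r = 0.029884 = 2.988%.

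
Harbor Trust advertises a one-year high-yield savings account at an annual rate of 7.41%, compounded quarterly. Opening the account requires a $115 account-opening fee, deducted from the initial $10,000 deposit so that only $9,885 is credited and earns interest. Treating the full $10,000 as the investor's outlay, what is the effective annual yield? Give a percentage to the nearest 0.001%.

Value after one year: 9,885 × (1 + 0.0741/4)^4 = 9,885 × 1.076185 = $10,638.08.
Effective yield on the $10,000 outlay: 10,638.08 / 10,000 − 1 = 0.063808 = 6.381%.

6.381%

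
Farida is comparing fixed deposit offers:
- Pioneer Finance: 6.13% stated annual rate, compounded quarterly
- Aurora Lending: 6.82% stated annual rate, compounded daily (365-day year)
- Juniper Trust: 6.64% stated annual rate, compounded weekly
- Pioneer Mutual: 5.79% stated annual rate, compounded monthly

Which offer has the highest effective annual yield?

Aurora Lending

Pioneer Finance: (1 + 0.0613/4)^4 − 1 = 6.272%
Aurora Lending: (1 + 0.0682/365)^365 − 1 = 7.057%
Juniper Trust: (1 + 0.0664/52)^52 − 1 = 6.861%
Pioneer Mutual: (1 + 0.0579/12)^12 − 1 = 5.946%
The highest effective annual rate is Aurora Lending at 7.057%.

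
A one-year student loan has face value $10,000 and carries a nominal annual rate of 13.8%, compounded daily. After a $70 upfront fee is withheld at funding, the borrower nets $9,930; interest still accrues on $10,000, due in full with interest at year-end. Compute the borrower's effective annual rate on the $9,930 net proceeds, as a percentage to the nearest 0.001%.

Amount owed after one year: 10,000 × (1 + 0.138/365)^365 = 10,000 × 1.147946 = $11,479.46.
Effective rate on net proceeds: 11,479.46 / 9,930 − 1 = 0.156038 = 15.604%.

15.604%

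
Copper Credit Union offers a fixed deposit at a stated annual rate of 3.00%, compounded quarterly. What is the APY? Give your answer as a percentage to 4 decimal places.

3.0339%

EAR = (1 + 0.0300/4)^4 − 1.
= (1 + 0.007500)^4 − 1 = 1.030339 − 1 = 3.0339%.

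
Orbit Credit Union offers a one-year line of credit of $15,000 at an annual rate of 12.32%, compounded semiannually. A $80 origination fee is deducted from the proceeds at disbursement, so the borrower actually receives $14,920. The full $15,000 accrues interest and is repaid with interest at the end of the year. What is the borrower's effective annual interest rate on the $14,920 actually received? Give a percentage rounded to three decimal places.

Amount owed after one year: 15,000 × (1 + 0.1232/2)^2 = 15,000 × 1.126995 = $16,904.92.
Effective rate on net proceeds: 16,904.92 / 14,920 − 1 = 0.133037 = 13.304%.

13.304%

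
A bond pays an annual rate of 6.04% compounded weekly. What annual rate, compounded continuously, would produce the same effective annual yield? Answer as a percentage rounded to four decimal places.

EAR = (1 + 0.0604/52)^52 − 1 = 0.062224.
Equivalent continuous rate: r = ln(1 + 0.062224) = 0.060365 = 6.0365%.

6.0365%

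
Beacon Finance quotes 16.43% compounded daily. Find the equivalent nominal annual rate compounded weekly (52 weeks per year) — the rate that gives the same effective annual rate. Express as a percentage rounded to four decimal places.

EAR = (1 + 0.1643/365)^365 − 1 = 0.178524.
Solve (1 + r/52)^52 = 1.178524: r/52 = 1.178524^(1/52) − 1 = 0.003164, so r = 0.164523 = 16.4523%.

16.4523%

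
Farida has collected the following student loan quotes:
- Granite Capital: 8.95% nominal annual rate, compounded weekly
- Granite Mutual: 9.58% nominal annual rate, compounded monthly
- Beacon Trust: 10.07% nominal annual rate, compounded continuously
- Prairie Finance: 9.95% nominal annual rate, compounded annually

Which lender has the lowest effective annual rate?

Granite Capital

Granite Capital: (1 + 0.0895/52)^52 − 1 = 9.354%
Granite Mutual: (1 + 0.0958/12)^12 − 1 = 10.012%
Beacon Trust: e^0.1007 − 1 = 10.594%
Prairie Finance: compounded annually, EAR = 9.950%
The lowest effective annual rate is Granite Capital at 9.354%.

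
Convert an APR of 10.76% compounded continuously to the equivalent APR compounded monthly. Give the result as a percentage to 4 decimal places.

EAR under continuous compounding: e^0.1076 − 1 = 0.113602.
Solve (1 + r/12)^12 = 1.113602: r/12 = 1.113602^(1/12) − 1 = 0.009007, so r = 0.108084 = 10.8084%.

10.8084%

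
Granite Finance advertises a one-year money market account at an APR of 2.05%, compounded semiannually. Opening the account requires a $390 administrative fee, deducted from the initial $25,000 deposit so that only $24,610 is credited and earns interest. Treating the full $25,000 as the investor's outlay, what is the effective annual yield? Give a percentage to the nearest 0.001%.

Value after one year: 24,610 × (1 + 0.0205/2)^2 = 24,610 × 1.020605 = $25,117.09.
Effective yield on the $25,000 outlay: 25,117.09 / 25,000 − 1 = 0.004684 = 0.468%.

0.468%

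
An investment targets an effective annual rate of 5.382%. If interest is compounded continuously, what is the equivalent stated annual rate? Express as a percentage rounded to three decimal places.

Continuous: nominal r satisfies e^r − 1 = 0.05382.
r = ln(1 + 0.05382) = ln(1.05382) = 0.052422 = 5.242%.

5.242%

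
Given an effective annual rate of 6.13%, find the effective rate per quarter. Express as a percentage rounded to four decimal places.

The per-quarter rate i satisfies (1 + i)^4 = 1 + 0.0613.
i = 1.0613^(1/4) − 1 = 0.0149848 = 1.4985%.

1.4985%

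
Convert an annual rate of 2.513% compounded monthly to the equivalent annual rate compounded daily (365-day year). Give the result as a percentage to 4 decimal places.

EAR = (1 + 0.02513/12)^12 − 1 = 0.025421.
Solve (1 + r/365)^365 = 1.025421: r/365 = 1.025421^(1/365) − 1 = 0.000069, so r = 0.025105 = 2.5105%.

2.5105%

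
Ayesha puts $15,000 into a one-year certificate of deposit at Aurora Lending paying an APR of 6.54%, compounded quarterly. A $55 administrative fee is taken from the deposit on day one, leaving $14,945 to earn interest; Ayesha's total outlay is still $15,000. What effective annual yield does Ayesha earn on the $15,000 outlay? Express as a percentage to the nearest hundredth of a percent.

6.31%

Value after one year: 14,945 × (1 + 0.0654/4)^4 = 14,945 × 1.067021 = $15,946.64.
Effective yield on the $15,000 outlay: 15,946.64 / 15,000 − 1 = 0.063109 = 6.31%.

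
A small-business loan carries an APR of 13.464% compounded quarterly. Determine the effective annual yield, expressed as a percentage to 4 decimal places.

14.1592%

EAR = (1 + 0.13464/4)^4 − 1.
= (1 + 0.033660)^4 − 1 = 1.141592 − 1 = 14.1592%.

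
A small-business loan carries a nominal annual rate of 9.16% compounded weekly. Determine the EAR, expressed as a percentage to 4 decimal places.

EAR = (1 + 0.0916/52)^52 − 1.
= (1 + 0.001762)^52 − 1 = 1.095838 − 1 = 9.5838%.

9.5838%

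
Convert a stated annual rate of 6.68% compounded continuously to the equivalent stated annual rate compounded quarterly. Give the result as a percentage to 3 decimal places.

EAR under continuous compounding: e^0.0668 − 1 = 0.069082.
Solve (1 + r/4)^4 = 1.069082: r/4 = 1.069082^(1/4) − 1 = 0.016840, so r = 0.067361 = 6.736%.

6.736%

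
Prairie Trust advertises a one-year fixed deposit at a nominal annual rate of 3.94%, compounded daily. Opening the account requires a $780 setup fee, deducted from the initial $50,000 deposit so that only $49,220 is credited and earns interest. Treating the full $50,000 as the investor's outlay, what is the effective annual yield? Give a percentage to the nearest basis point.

Value after one year: 49,220 × (1 + 0.0394/365)^365 = 49,220 × 1.040184 = $51,197.87.
Effective yield on the $50,000 outlay: 51,197.87 / 50,000 − 1 = 0.023957 = 2.40%.

2.40%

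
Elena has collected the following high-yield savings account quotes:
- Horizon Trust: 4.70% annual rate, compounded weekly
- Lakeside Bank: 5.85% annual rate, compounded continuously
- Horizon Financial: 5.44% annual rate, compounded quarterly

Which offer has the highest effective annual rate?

Lakeside Bank

Horizon Trust: (1 + 0.0470/52)^52 − 1 = 4.810%
Lakeside Bank: e^0.0585 − 1 = 6.024%
Horizon Financial: (1 + 0.0544/4)^4 − 1 = 5.552%
The highest effective annual rate is Lakeside Bank at 6.024%.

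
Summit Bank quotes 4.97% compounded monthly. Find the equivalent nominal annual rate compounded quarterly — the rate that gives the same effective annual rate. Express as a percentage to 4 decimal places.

4.9906%

EAR = (1 + 0.0497/12)^12 − 1 = 0.050848.
Solve (1 + r/4)^4 = 1.050848: r/4 = 1.050848^(1/4) − 1 = 0.012477, so r = 0.049906 = 4.9906%.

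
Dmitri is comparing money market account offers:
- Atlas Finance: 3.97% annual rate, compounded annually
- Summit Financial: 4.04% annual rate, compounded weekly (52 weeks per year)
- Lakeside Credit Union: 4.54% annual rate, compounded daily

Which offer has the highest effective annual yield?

Lakeside Credit Union

Atlas Finance: compounded annually, EAR = 3.970%
Summit Financial: (1 + 0.0404/52)^52 − 1 = 4.121%
Lakeside Credit Union: (1 + 0.0454/365)^365 − 1 = 4.644%
The highest effective annual rate is Lakeside Credit Union at 4.644%.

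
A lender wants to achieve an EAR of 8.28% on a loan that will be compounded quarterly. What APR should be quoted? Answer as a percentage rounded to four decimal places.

8.0347%

(1 + r/4)^4 − 1 = 0.0828, so 1 + r/4 = 1.0828^(1/4).
r/4 = 0.020087, so r = 0.080347 = 8.0347%.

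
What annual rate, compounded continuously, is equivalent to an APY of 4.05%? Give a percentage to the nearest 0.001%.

3.970%

Continuous: nominal r satisfies e^r − 1 = 0.0405.
r = ln(1 + 0.0405) = ln(1.0405) = 0.039701 = 3.970%.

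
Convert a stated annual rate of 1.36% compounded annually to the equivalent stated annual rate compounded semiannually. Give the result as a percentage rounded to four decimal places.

1.3554%

Compounded annually, EAR = nominal = 0.013600.
Solve (1 + r/2)^2 = 1.013600: r/2 = 1.013600^(1/2) − 1 = 0.006777, so r = 0.013554 = 1.3554%.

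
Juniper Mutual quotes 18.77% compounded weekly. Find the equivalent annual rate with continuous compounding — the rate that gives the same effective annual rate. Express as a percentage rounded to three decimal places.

18.736%

EAR = (1 + 0.1877/52)^52 − 1 = 0.206064.
Equivalent continuous rate: r = ln(1 + 0.206064) = 0.187362 = 18.736%.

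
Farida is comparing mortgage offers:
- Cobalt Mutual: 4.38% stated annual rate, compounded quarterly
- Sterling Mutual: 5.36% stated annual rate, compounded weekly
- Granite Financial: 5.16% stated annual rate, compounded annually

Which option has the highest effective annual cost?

Cobalt Mutual: (1 + 0.0438/4)^4 − 1 = 4.452%
Sterling Mutual: (1 + 0.0536/52)^52 − 1 = 5.503%
Granite Financial: compounded annually, EAR = 5.160%
The highest effective annual rate is Sterling Mutual at 5.503%.

Sterling Mutual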